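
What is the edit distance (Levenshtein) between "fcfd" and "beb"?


Computing edit distance: "fcfd" -> "beb"
DP table:
           b    e    b
      0    1    2    3
  f   1    1    2    3
  c   2    2    2    3
  f   3    3    3    3
  d   4    4    4    4
Edit distance = dp[4][3] = 4

4


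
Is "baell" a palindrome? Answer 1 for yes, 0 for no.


Input: baell
Reversed: lleab
  Compare pos 0 ('b') with pos 4 ('l'): MISMATCH
  Compare pos 1 ('a') with pos 3 ('l'): MISMATCH
Result: not a palindrome

0


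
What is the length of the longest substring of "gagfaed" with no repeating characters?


Input: "gagfaed"
Sliding window (track last position of each char):
  Position 0 ('g'): window [0,0] length 1 -- new best
  Position 1 ('a'): window [0,1] length 2 -- new best
  Position 2 ('g'): repeat (last at 0), move window start to 1
  Position 2 ('g'): window [1,2] length 2
  Position 3 ('f'): window [1,3] length 3 -- new best
  Position 4 ('a'): repeat (last at 1), move window start to 2
  Position 4 ('a'): window [2,4] length 3
  Position 5 ('e'): window [2,5] length 4 -- new best
  Position 6 ('d'): window [2,6] length 5 -- new best
Longest substring with no repeats: "gfaed" with length 5

5


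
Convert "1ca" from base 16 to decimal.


Input: "1ca" in base 16
Positional expansion:
  Digit '1' (value 1) x 16^2 = 256
  Digit 'c' (value 12) x 16^1 = 192
  Digit 'a' (value 10) x 16^0 = 10
Sum = 458

458


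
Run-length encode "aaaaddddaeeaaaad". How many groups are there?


Input: aaaaddddaeeaaaad
Scanning for consecutive runs:
  Group 1: 'a' x 4 (positions 0-3)
  Group 2: 'd' x 4 (positions 4-7)
  Group 3: 'a' x 1 (positions 8-8)
  Group 4: 'e' x 2 (positions 9-10)
  Group 5: 'a' x 4 (positions 11-14)
  Group 6: 'd' x 1 (positions 15-15)
Total groups: 6

6


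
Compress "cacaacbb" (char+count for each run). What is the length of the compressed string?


Input: cacaacbb
Runs:
  'c' x 1 => "c1"
  'a' x 1 => "a1"
  'c' x 1 => "c1"
  'a' x 2 => "a2"
  'c' x 1 => "c1"
  'b' x 2 => "b2"
Compressed: "c1a1c1a2c1b2"
Compressed length: 12

12


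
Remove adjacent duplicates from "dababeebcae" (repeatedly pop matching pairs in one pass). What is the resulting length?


Input: dababeebcae
Stack-based adjacent duplicate removal:
  Read 'd': push. Stack: d
  Read 'a': push. Stack: da
  Read 'b': push. Stack: dab
  Read 'a': push. Stack: daba
  Read 'b': push. Stack: dabab
  Read 'e': push. Stack: dababe
  Read 'e': matches stack top 'e' => pop. Stack: dabab
  Read 'b': matches stack top 'b' => pop. Stack: daba
  Read 'c': push. Stack: dabac
  Read 'a': push. Stack: dabaca
  Read 'e': push. Stack: dabacae
Final stack: "dabacae" (length 7)

7


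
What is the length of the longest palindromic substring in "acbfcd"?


Input: "acbfcd"
Checking substrings for palindromes:
  No multi-char palindromic substrings found
Longest palindromic substring: "a" with length 1

1


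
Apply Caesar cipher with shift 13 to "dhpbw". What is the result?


Caesar cipher: shift "dhpbw" by 13
  'd' (pos 3) + 13 = pos 16 = 'q'
  'h' (pos 7) + 13 = pos 20 = 'u'
  'p' (pos 15) + 13 = pos 2 = 'c'
  'b' (pos 1) + 13 = pos 14 = 'o'
  'w' (pos 22) + 13 = pos 9 = 'j'
Result: qucoj

qucoj


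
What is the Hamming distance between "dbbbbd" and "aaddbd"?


Comparing "dbbbbd" and "aaddbd" position by position:
  Position 0: 'd' vs 'a' => differ
  Position 1: 'b' vs 'a' => differ
  Position 2: 'b' vs 'd' => differ
  Position 3: 'b' vs 'd' => differ
  Position 4: 'b' vs 'b' => same
  Position 5: 'd' vs 'd' => same
Total differences (Hamming distance): 4

4


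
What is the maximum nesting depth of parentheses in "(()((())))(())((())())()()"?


Input: "(()((())))(())((())())()()"
Tracking depth:
  Position 0 '(': depth becomes 1
  Position 1 '(': depth becomes 2
  Position 2 ')': depth becomes 1
  Position 3 '(': depth becomes 2
  Position 4 '(': depth becomes 3
  Position 5 '(': depth becomes 4
  Position 6 ')': depth becomes 3
  Position 7 ')': depth becomes 2
  Position 8 ')': depth becomes 1
  Position 9 ')': depth becomes 0
  Position 10 '(': depth becomes 1
  Position 11 '(': depth becomes 2
  Position 12 ')': depth becomes 1
  Position 13 ')': depth becomes 0
  Position 14 '(': depth becomes 1
  Position 15 '(': depth becomes 2
  Position 16 '(': depth becomes 3
  Position 17 ')': depth becomes 2
  Position 18 ')': depth becomes 1
  Position 19 '(': depth becomes 2
  Position 20 ')': depth becomes 1
  Position 21 ')': depth becomes 0
  Position 22 '(': depth becomes 1
  Position 23 ')': depth becomes 0
  Position 24 '(': depth becomes 1
  Position 25 ')': depth becomes 0
Maximum depth reached: 4

4


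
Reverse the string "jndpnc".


Input: jndpnc
Reading characters right to left:
  Position 5: 'c'
  Position 4: 'n'
  Position 3: 'p'
  Position 2: 'd'
  Position 1: 'n'
  Position 0: 'j'
Reversed: cnpdnj

cnpdnj


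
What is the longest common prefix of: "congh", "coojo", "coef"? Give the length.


Words: congh, coojo, coef
  Position 0: all 'c' => match
  Position 1: all 'o' => match
  Position 2: ('n', 'o', 'e') => mismatch, stop
LCP = "co" (length 2)

2


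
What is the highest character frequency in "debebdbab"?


Input: debebdbab
Character counts:
  'a': 1
  'b': 4
  'd': 2
  'e': 2
Maximum frequency: 4

4


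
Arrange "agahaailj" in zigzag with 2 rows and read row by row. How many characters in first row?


Zigzag "agahaailj" into 2 rows:
Placing characters:
  'a' => row 0
  'g' => row 1
  'a' => row 0
  'h' => row 1
  'a' => row 0
  'a' => row 1
  'i' => row 0
  'l' => row 1
  'j' => row 0
Rows:
  Row 0: "aaaij"
  Row 1: "ghal"
First row length: 5

5


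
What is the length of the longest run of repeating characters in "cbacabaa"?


Input: "cbacabaa"
Scanning for longest run:
  Position 1 ('b'): new char, reset run to 1
  Position 2 ('a'): new char, reset run to 1
  Position 3 ('c'): new char, reset run to 1
  Position 4 ('a'): new char, reset run to 1
  Position 5 ('b'): new char, reset run to 1
  Position 6 ('a'): new char, reset run to 1
  Position 7 ('a'): continues run of 'a', length=2
Longest run: 'a' with length 2

2


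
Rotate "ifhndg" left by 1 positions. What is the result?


Input: "ifhndg", rotate left by 1
First 1 characters: "i"
Remaining characters: "fhndg"
Concatenate remaining + first: "fhndg" + "i" = "fhndgi"

fhndgi


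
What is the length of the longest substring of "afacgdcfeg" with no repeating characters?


Input: "afacgdcfeg"
Sliding window (track last position of each char):
  Position 0 ('a'): window [0,0] length 1 -- new best
  Position 1 ('f'): window [0,1] length 2 -- new best
  Position 2 ('a'): repeat (last at 0), move window start to 1
  Position 2 ('a'): window [1,2] length 2
  Position 3 ('c'): window [1,3] length 3 -- new best
  Position 4 ('g'): window [1,4] length 4 -- new best
  Position 5 ('d'): window [1,5] length 5 -- new best
  Position 6 ('c'): repeat (last at 3), move window start to 4
  Position 6 ('c'): window [4,6] length 3
  Position 7 ('f'): window [4,7] length 4
  Position 8 ('e'): window [4,8] length 5
  Position 9 ('g'): repeat (last at 4), move window start to 5
  Position 9 ('g'): window [5,9] length 5
Longest substring with no repeats: "facgd" with length 5

5


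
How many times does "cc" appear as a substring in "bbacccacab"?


Searching for "cc" in "bbacccacab"
Scanning each position:
  Position 0: "bb" => no
  Position 1: "ba" => no
  Position 2: "ac" => no
  Position 3: "cc" => MATCH
  Position 4: "cc" => MATCH
  Position 5: "ca" => no
  Position 6: "ac" => no
  Position 7: "ca" => no
  Position 8: "ab" => no
Total occurrences: 2

2


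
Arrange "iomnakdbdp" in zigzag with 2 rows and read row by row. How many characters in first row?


Zigzag "iomnakdbdp" into 2 rows:
Placing characters:
  'i' => row 0
  'o' => row 1
  'm' => row 0
  'n' => row 1
  'a' => row 0
  'k' => row 1
  'd' => row 0
  'b' => row 1
  'd' => row 0
  'p' => row 1
Rows:
  Row 0: "imadd"
  Row 1: "onkbp"
First row length: 5

5


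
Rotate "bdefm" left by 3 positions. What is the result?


Input: "bdefm", rotate left by 3
First 3 characters: "bde"
Remaining characters: "fm"
Concatenate remaining + first: "fm" + "bde" = "fmbde"

fmbde


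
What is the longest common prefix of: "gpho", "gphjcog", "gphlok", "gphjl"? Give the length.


Words: gpho, gphjcog, gphlok, gphjl
  Position 0: all 'g' => match
  Position 1: all 'p' => match
  Position 2: all 'h' => match
  Position 3: ('o', 'j', 'l', 'j') => mismatch, stop
LCP = "gph" (length 3)

3


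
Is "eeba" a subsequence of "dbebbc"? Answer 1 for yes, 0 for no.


Check if "eeba" is a subsequence of "dbebbc"
Greedy scan:
  Position 0 ('d'): no match needed
  Position 1 ('b'): no match needed
  Position 2 ('e'): matches sub[0] = 'e'
  Position 3 ('b'): no match needed
  Position 4 ('b'): no match needed
  Position 5 ('c'): no match needed
Only matched 1/4 characters => not a subsequence

0


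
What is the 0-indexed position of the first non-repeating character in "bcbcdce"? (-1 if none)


Input: bcbcdce
Character frequencies:
  'b': 2
  'c': 3
  'd': 1
  'e': 1
Scanning left to right for freq == 1:
  Position 0 ('b'): freq=2, skip
  Position 1 ('c'): freq=3, skip
  Position 2 ('b'): freq=2, skip
  Position 3 ('c'): freq=3, skip
  Position 4 ('d'): unique! => answer = 4

4


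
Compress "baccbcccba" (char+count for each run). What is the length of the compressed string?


Input: baccbcccba
Runs:
  'b' x 1 => "b1"
  'a' x 1 => "a1"
  'c' x 2 => "c2"
  'b' x 1 => "b1"
  'c' x 3 => "c3"
  'b' x 1 => "b1"
  'a' x 1 => "a1"
Compressed: "b1a1c2b1c3b1a1"
Compressed length: 14

14


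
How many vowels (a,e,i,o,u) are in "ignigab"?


Input: ignigab
Checking each character:
  'i' at position 0: vowel (running total: 1)
  'g' at position 1: consonant
  'n' at position 2: consonant
  'i' at position 3: vowel (running total: 2)
  'g' at position 4: consonant
  'a' at position 5: vowel (running total: 3)
  'b' at position 6: consonant
Total vowels: 3

3


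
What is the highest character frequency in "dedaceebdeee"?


Input: dedaceebdeee
Character counts:
  'a': 1
  'b': 1
  'c': 1
  'd': 3
  'e': 6
Maximum frequency: 6

6


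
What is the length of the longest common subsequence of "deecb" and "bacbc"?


LCS of "deecb" and "bacbc"
DP table:
           b    a    c    b    c
      0    0    0    0    0    0
  d   0    0    0    0    0    0
  e   0    0    0    0    0    0
  e   0    0    0    0    0    0
  c   0    0    0    1    1    1
  b   0    1    1    1    2    2
LCS length = dp[5][5] = 2

2


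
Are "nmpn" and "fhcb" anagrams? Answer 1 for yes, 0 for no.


Strings: "nmpn", "fhcb"
Sorted first:  mnnp
Sorted second: bcfh
Differ at position 0: 'm' vs 'b' => not anagrams

0


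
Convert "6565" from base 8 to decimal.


Input: "6565" in base 8
Positional expansion:
  Digit '6' (value 6) x 8^3 = 3072
  Digit '5' (value 5) x 8^2 = 320
  Digit '6' (value 6) x 8^1 = 48
  Digit '5' (value 5) x 8^0 = 5
Sum = 3445

3445


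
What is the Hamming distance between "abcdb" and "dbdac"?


Comparing "abcdb" and "dbdac" position by position:
  Position 0: 'a' vs 'd' => differ
  Position 1: 'b' vs 'b' => same
  Position 2: 'c' vs 'd' => differ
  Position 3: 'd' vs 'a' => differ
  Position 4: 'b' vs 'c' => differ
Total differences (Hamming distance): 4

4


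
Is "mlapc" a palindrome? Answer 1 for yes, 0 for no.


Input: mlapc
Reversed: cpalm
  Compare pos 0 ('m') with pos 4 ('c'): MISMATCH
  Compare pos 1 ('l') with pos 3 ('p'): MISMATCH
Result: not a palindrome

0


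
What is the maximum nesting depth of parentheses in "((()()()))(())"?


Input: "((()()()))(())"
Tracking depth:
  Position 0 '(': depth becomes 1
  Position 1 '(': depth becomes 2
  Position 2 '(': depth becomes 3
  Position 3 ')': depth becomes 2
  Position 4 '(': depth becomes 3
  Position 5 ')': depth becomes 2
  Position 6 '(': depth becomes 3
  Position 7 ')': depth becomes 2
  Position 8 ')': depth becomes 1
  Position 9 ')': depth becomes 0
  Position 10 '(': depth becomes 1
  Position 11 '(': depth becomes 2
  Position 12 ')': depth becomes 1
  Position 13 ')': depth becomes 0
Maximum depth reached: 3

3


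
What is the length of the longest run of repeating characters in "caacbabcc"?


Input: "caacbabcc"
Scanning for longest run:
  Position 1 ('a'): new char, reset run to 1
  Position 2 ('a'): continues run of 'a', length=2
  Position 3 ('c'): new char, reset run to 1
  Position 4 ('b'): new char, reset run to 1
  Position 5 ('a'): new char, reset run to 1
  Position 6 ('b'): new char, reset run to 1
  Position 7 ('c'): new char, reset run to 1
  Position 8 ('c'): continues run of 'c', length=2
Longest run: 'a' with length 2

2


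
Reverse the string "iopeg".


Input: iopeg
Reading characters right to left:
  Position 4: 'g'
  Position 3: 'e'
  Position 2: 'p'
  Position 1: 'o'
  Position 0: 'i'
Reversed: gepoi

gepoi


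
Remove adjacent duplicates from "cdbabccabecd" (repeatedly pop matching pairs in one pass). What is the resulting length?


Input: cdbabccabecd
Stack-based adjacent duplicate removal:
  Read 'c': push. Stack: c
  Read 'd': push. Stack: cd
  Read 'b': push. Stack: cdb
  Read 'a': push. Stack: cdba
  Read 'b': push. Stack: cdbab
  Read 'c': push. Stack: cdbabc
  Read 'c': matches stack top 'c' => pop. Stack: cdbab
  Read 'a': push. Stack: cdbaba
  Read 'b': push. Stack: cdbabab
  Read 'e': push. Stack: cdbababe
  Read 'c': push. Stack: cdbababec
  Read 'd': push. Stack: cdbababecd
Final stack: "cdbababecd" (length 10)

10


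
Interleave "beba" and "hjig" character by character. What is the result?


Interleaving "beba" and "hjig":
  Position 0: 'b' from first, 'h' from second => "bh"
  Position 1: 'e' from first, 'j' from second => "ej"
  Position 2: 'b' from first, 'i' from second => "bi"
  Position 3: 'a' from first, 'g' from second => "ag"
Result: bhejbiag

bhejbiag


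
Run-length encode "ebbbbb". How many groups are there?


Input: ebbbbb
Scanning for consecutive runs:
  Group 1: 'e' x 1 (positions 0-0)
  Group 2: 'b' x 5 (positions 1-5)
Total groups: 2

2


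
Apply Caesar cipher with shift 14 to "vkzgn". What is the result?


Caesar cipher: shift "vkzgn" by 14
  'v' (pos 21) + 14 = pos 9 = 'j'
  'k' (pos 10) + 14 = pos 24 = 'y'
  'z' (pos 25) + 14 = pos 13 = 'n'
  'g' (pos 6) + 14 = pos 20 = 'u'
  'n' (pos 13) + 14 = pos 1 = 'b'
Result: jynub

jynub


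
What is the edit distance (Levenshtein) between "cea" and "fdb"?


Computing edit distance: "cea" -> "fdb"
DP table:
           f    d    b
      0    1    2    3
  c   1    1    2    3
  e   2    2    2    3
  a   3    3    3    3
Edit distance = dp[3][3] = 3

3


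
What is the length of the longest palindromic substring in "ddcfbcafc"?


Input: "ddcfbcafc"
Checking substrings for palindromes:
  [0:2] "dd" (len 2) => palindrome
Longest palindromic substring: "dd" with length 2

2


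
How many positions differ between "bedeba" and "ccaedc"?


Comparing "bedeba" and "ccaedc" position by position:
  Position 0: 'b' vs 'c' => DIFFER
  Position 1: 'e' vs 'c' => DIFFER
  Position 2: 'd' vs 'a' => DIFFER
  Position 3: 'e' vs 'e' => same
  Position 4: 'b' vs 'd' => DIFFER
  Position 5: 'a' vs 'c' => DIFFER
Positions that differ: 5

5


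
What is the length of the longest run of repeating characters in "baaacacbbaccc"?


Input: "baaacacbbaccc"
Scanning for longest run:
  Position 1 ('a'): new char, reset run to 1
  Position 2 ('a'): continues run of 'a', length=2
  Position 3 ('a'): continues run of 'a', length=3
  Position 4 ('c'): new char, reset run to 1
  Position 5 ('a'): new char, reset run to 1
  Position 6 ('c'): new char, reset run to 1
  Position 7 ('b'): new char, reset run to 1
  Position 8 ('b'): continues run of 'b', length=2
  Position 9 ('a'): new char, reset run to 1
  Position 10 ('c'): new char, reset run to 1
  Position 11 ('c'): continues run of 'c', length=2
  Position 12 ('c'): continues run of 'c', length=3
Longest run: 'a' with length 3

3


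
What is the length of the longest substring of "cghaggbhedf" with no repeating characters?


Input: "cghaggbhedf"
Sliding window (track last position of each char):
  Position 0 ('c'): window [0,0] length 1 -- new best
  Position 1 ('g'): window [0,1] length 2 -- new best
  Position 2 ('h'): window [0,2] length 3 -- new best
  Position 3 ('a'): window [0,3] length 4 -- new best
  Position 4 ('g'): repeat (last at 1), move window start to 2
  Position 4 ('g'): window [2,4] length 3
  Position 5 ('g'): repeat (last at 4), move window start to 5
  Position 5 ('g'): window [5,5] length 1
  Position 6 ('b'): window [5,6] length 2
  Position 7 ('h'): window [5,7] length 3
  Position 8 ('e'): window [5,8] length 4
  Position 9 ('d'): window [5,9] length 5 -- new best
  Position 10 ('f'): window [5,10] length 6 -- new best
Longest substring with no repeats: "gbhedf" with length 6

6


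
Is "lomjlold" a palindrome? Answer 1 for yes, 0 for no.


Input: lomjlold
Reversed: dloljmol
  Compare pos 0 ('l') with pos 7 ('d'): MISMATCH
  Compare pos 1 ('o') with pos 6 ('l'): MISMATCH
  Compare pos 2 ('m') with pos 5 ('o'): MISMATCH
  Compare pos 3 ('j') with pos 4 ('l'): MISMATCH
Result: not a palindrome

0


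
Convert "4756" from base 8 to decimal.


Input: "4756" in base 8
Positional expansion:
  Digit '4' (value 4) x 8^3 = 2048
  Digit '7' (value 7) x 8^2 = 448
  Digit '5' (value 5) x 8^1 = 40
  Digit '6' (value 6) x 8^0 = 6
Sum = 2542

2542


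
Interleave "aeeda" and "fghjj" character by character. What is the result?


Interleaving "aeeda" and "fghjj":
  Position 0: 'a' from first, 'f' from second => "af"
  Position 1: 'e' from first, 'g' from second => "eg"
  Position 2: 'e' from first, 'h' from second => "eh"
  Position 3: 'd' from first, 'j' from second => "dj"
  Position 4: 'a' from first, 'j' from second => "aj"
Result: afegehdjaj

afegehdjaj


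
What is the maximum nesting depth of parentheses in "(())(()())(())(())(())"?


Input: "(())(()())(())(())(())"
Tracking depth:
  Position 0 '(': depth becomes 1
  Position 1 '(': depth becomes 2
  Position 2 ')': depth becomes 1
  Position 3 ')': depth becomes 0
  Position 4 '(': depth becomes 1
  Position 5 '(': depth becomes 2
  Position 6 ')': depth becomes 1
  Position 7 '(': depth becomes 2
  Position 8 ')': depth becomes 1
  Position 9 ')': depth becomes 0
  Position 10 '(': depth becomes 1
  Position 11 '(': depth becomes 2
  Position 12 ')': depth becomes 1
  Position 13 ')': depth becomes 0
  Position 14 '(': depth becomes 1
  Position 15 '(': depth becomes 2
  Position 16 ')': depth becomes 1
  Position 17 ')': depth becomes 0
  Position 18 '(': depth becomes 1
  Position 19 '(': depth becomes 2
  Position 20 ')': depth becomes 1
  Position 21 ')': depth becomes 0
Maximum depth reached: 2

2


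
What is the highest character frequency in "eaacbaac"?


Input: eaacbaac
Character counts:
  'a': 4
  'b': 1
  'c': 2
  'e': 1
Maximum frequency: 4

4


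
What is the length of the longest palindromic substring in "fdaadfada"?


Input: "fdaadfada"
Checking substrings for palindromes:
  [0:6] "fdaadf" (len 6) => palindrome
  [1:5] "daad" (len 4) => palindrome
  [6:9] "ada" (len 3) => palindrome
  [2:4] "aa" (len 2) => palindrome
Longest palindromic substring: "fdaadf" with length 6

6


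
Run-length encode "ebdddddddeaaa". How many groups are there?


Input: ebdddddddeaaa
Scanning for consecutive runs:
  Group 1: 'e' x 1 (positions 0-0)
  Group 2: 'b' x 1 (positions 1-1)
  Group 3: 'd' x 7 (positions 2-8)
  Group 4: 'e' x 1 (positions 9-9)
  Group 5: 'a' x 3 (positions 10-12)
Total groups: 5

5


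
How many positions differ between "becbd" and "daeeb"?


Comparing "becbd" and "daeeb" position by position:
  Position 0: 'b' vs 'd' => DIFFER
  Position 1: 'e' vs 'a' => DIFFER
  Position 2: 'c' vs 'e' => DIFFER
  Position 3: 'b' vs 'e' => DIFFER
  Position 4: 'd' vs 'b' => DIFFER
Positions that differ: 5

5


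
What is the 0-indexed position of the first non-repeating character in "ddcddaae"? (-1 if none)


Input: ddcddaae
Character frequencies:
  'a': 2
  'c': 1
  'd': 4
  'e': 1
Scanning left to right for freq == 1:
  Position 0 ('d'): freq=4, skip
  Position 1 ('d'): freq=4, skip
  Position 2 ('c'): unique! => answer = 2

2


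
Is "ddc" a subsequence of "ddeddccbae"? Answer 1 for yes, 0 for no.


Check if "ddc" is a subsequence of "ddeddccbae"
Greedy scan:
  Position 0 ('d'): matches sub[0] = 'd'
  Position 1 ('d'): matches sub[1] = 'd'
  Position 2 ('e'): no match needed
  Position 3 ('d'): no match needed
  Position 4 ('d'): no match needed
  Position 5 ('c'): matches sub[2] = 'c'
  Position 6 ('c'): no match needed
  Position 7 ('b'): no match needed
  Position 8 ('a'): no match needed
  Position 9 ('e'): no match needed
All 3 characters matched => is a subsequence

1


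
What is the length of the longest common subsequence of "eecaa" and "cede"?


LCS of "eecaa" and "cede"
DP table:
           c    e    d    e
      0    0    0    0    0
  e   0    0    1    1    1
  e   0    0    1    1    2
  c   0    1    1    1    2
  a   0    1    1    1    2
  a   0    1    1    1    2
LCS length = dp[5][4] = 2

2


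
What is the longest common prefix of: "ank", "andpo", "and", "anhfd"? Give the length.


Words: ank, andpo, and, anhfd
  Position 0: all 'a' => match
  Position 1: all 'n' => match
  Position 2: ('k', 'd', 'd', 'h') => mismatch, stop
LCP = "an" (length 2)

2


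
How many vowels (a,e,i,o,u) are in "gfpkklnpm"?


Input: gfpkklnpm
Checking each character:
  'g' at position 0: consonant
  'f' at position 1: consonant
  'p' at position 2: consonant
  'k' at position 3: consonant
  'k' at position 4: consonant
  'l' at position 5: consonant
  'n' at position 6: consonant
  'p' at position 7: consonant
  'm' at position 8: consonant
Total vowels: 0

0


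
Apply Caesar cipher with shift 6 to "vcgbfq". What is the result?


Caesar cipher: shift "vcgbfq" by 6
  'v' (pos 21) + 6 = pos 1 = 'b'
  'c' (pos 2) + 6 = pos 8 = 'i'
  'g' (pos 6) + 6 = pos 12 = 'm'
  'b' (pos 1) + 6 = pos 7 = 'h'
  'f' (pos 5) + 6 = pos 11 = 'l'
  'q' (pos 16) + 6 = pos 22 = 'w'
Result: bimhlw

bimhlw


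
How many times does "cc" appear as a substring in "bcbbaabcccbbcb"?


Searching for "cc" in "bcbbaabcccbbcb"
Scanning each position:
  Position 0: "bc" => no
  Position 1: "cb" => no
  Position 2: "bb" => no
  Position 3: "ba" => no
  Position 4: "aa" => no
  Position 5: "ab" => no
  Position 6: "bc" => no
  Position 7: "cc" => MATCH
  Position 8: "cc" => MATCH
  Position 9: "cb" => no
  Position 10: "bb" => no
  Position 11: "bc" => no
  Position 12: "cb" => no
Total occurrences: 2

2


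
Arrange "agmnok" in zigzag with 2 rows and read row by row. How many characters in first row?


Zigzag "agmnok" into 2 rows:
Placing characters:
  'a' => row 0
  'g' => row 1
  'm' => row 0
  'n' => row 1
  'o' => row 0
  'k' => row 1
Rows:
  Row 0: "amo"
  Row 1: "gnk"
First row length: 3

3


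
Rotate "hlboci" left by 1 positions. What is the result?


Input: "hlboci", rotate left by 1
First 1 characters: "h"
Remaining characters: "lboci"
Concatenate remaining + first: "lboci" + "h" = "lbocih"

lbocih


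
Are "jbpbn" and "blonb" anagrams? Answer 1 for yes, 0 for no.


Strings: "jbpbn", "blonb"
Sorted first:  bbjnp
Sorted second: bblno
Differ at position 2: 'j' vs 'l' => not anagrams

0


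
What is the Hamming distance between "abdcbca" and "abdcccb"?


Comparing "abdcbca" and "abdcccb" position by position:
  Position 0: 'a' vs 'a' => same
  Position 1: 'b' vs 'b' => same
  Position 2: 'd' vs 'd' => same
  Position 3: 'c' vs 'c' => same
  Position 4: 'b' vs 'c' => differ
  Position 5: 'c' vs 'c' => same
  Position 6: 'a' vs 'b' => differ
Total differences (Hamming distance): 2

2


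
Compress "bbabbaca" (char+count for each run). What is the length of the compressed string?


Input: bbabbaca
Runs:
  'b' x 2 => "b2"
  'a' x 1 => "a1"
  'b' x 2 => "b2"
  'a' x 1 => "a1"
  'c' x 1 => "c1"
  'a' x 1 => "a1"
Compressed: "b2a1b2a1c1a1"
Compressed length: 12

12


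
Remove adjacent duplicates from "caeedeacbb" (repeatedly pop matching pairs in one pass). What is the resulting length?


Input: caeedeacbb
Stack-based adjacent duplicate removal:
  Read 'c': push. Stack: c
  Read 'a': push. Stack: ca
  Read 'e': push. Stack: cae
  Read 'e': matches stack top 'e' => pop. Stack: ca
  Read 'd': push. Stack: cad
  Read 'e': push. Stack: cade
  Read 'a': push. Stack: cadea
  Read 'c': push. Stack: cadeac
  Read 'b': push. Stack: cadeacb
  Read 'b': matches stack top 'b' => pop. Stack: cadeac
Final stack: "cadeac" (length 6)

6


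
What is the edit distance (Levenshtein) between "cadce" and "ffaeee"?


Computing edit distance: "cadce" -> "ffaeee"
DP table:
           f    f    a    e    e    e
      0    1    2    3    4    5    6
  c   1    1    2    3    4    5    6
  a   2    2    2    2    3    4    5
  d   3    3    3    3    3    4    5
  c   4    4    4    4    4    4    5
  e   5    5    5    5    4    4    4
Edit distance = dp[5][6] = 4

4


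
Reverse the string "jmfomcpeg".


Input: jmfomcpeg
Reading characters right to left:
  Position 8: 'g'
  Position 7: 'e'
  Position 6: 'p'
  Position 5: 'c'
  Position 4: 'm'
  Position 3: 'o'
  Position 2: 'f'
  Position 1: 'm'
  Position 0: 'j'
Reversed: gepcmofmj

gepcmofmj


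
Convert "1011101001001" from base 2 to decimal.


Input: "1011101001001" in base 2
Positional expansion:
  Digit '1' (value 1) x 2^12 = 4096
  Digit '0' (value 0) x 2^11 = 0
  Digit '1' (value 1) x 2^10 = 1024
  Digit '1' (value 1) x 2^9 = 512
  Digit '1' (value 1) x 2^8 = 256
  Digit '0' (value 0) x 2^7 = 0
  Digit '1' (value 1) x 2^6 = 64
  Digit '0' (value 0) x 2^5 = 0
  Digit '0' (value 0) x 2^4 = 0
  Digit '1' (value 1) x 2^3 = 8
  Digit '0' (value 0) x 2^2 = 0
  Digit '0' (value 0) x 2^1 = 0
  Digit '1' (value 1) x 2^0 = 1
Sum = 5961

5961


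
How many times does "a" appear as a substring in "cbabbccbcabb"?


Searching for "a" in "cbabbccbcabb"
Scanning each position:
  Position 0: "c" => no
  Position 1: "b" => no
  Position 2: "a" => MATCH
  Position 3: "b" => no
  Position 4: "b" => no
  Position 5: "c" => no
  Position 6: "c" => no
  Position 7: "b" => no
  Position 8: "c" => no
  Position 9: "a" => MATCH
  Position 10: "b" => no
  Position 11: "b" => no
Total occurrences: 2

2


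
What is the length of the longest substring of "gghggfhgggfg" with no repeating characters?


Input: "gghggfhgggfg"
Sliding window (track last position of each char):
  Position 0 ('g'): window [0,0] length 1 -- new best
  Position 1 ('g'): repeat (last at 0), move window start to 1
  Position 1 ('g'): window [1,1] length 1
  Position 2 ('h'): window [1,2] length 2 -- new best
  Position 3 ('g'): repeat (last at 1), move window start to 2
  Position 3 ('g'): window [2,3] length 2
  Position 4 ('g'): repeat (last at 3), move window start to 4
  Position 4 ('g'): window [4,4] length 1
  Position 5 ('f'): window [4,5] length 2
  Position 6 ('h'): window [4,6] length 3 -- new best
  Position 7 ('g'): repeat (last at 4), move window start to 5
  Position 7 ('g'): window [5,7] length 3
  Position 8 ('g'): repeat (last at 7), move window start to 8
  Position 8 ('g'): window [8,8] length 1
  Position 9 ('g'): repeat (last at 8), move window start to 9
  Position 9 ('g'): window [9,9] length 1
  Position 10 ('f'): window [9,10] length 2
  Position 11 ('g'): repeat (last at 9), move window start to 10
  Position 11 ('g'): window [10,11] length 2
Longest substring with no repeats: "gfh" with length 3

3


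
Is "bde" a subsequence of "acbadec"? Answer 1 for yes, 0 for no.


Check if "bde" is a subsequence of "acbadec"
Greedy scan:
  Position 0 ('a'): no match needed
  Position 1 ('c'): no match needed
  Position 2 ('b'): matches sub[0] = 'b'
  Position 3 ('a'): no match needed
  Position 4 ('d'): matches sub[1] = 'd'
  Position 5 ('e'): matches sub[2] = 'e'
  Position 6 ('c'): no match needed
All 3 characters matched => is a subsequence

1


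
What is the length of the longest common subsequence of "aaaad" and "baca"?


LCS of "aaaad" and "baca"
DP table:
           b    a    c    a
      0    0    0    0    0
  a   0    0    1    1    1
  a   0    0    1    1    2
  a   0    0    1    1    2
  a   0    0    1    1    2
  d   0    0    1    1    2
LCS length = dp[5][4] = 2

2


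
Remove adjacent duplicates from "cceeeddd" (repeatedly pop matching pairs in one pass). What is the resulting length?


Input: cceeeddd
Stack-based adjacent duplicate removal:
  Read 'c': push. Stack: c
  Read 'c': matches stack top 'c' => pop. Stack: (empty)
  Read 'e': push. Stack: e
  Read 'e': matches stack top 'e' => pop. Stack: (empty)
  Read 'e': push. Stack: e
  Read 'd': push. Stack: ed
  Read 'd': matches stack top 'd' => pop. Stack: e
  Read 'd': push. Stack: ed
Final stack: "ed" (length 2)

2


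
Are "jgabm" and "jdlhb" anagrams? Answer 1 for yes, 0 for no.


Strings: "jgabm", "jdlhb"
Sorted first:  abgjm
Sorted second: bdhjl
Differ at position 0: 'a' vs 'b' => not anagrams

0


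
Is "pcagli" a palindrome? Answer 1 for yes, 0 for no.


Input: pcagli
Reversed: ilgacp
  Compare pos 0 ('p') with pos 5 ('i'): MISMATCH
  Compare pos 1 ('c') with pos 4 ('l'): MISMATCH
  Compare pos 2 ('a') with pos 3 ('g'): MISMATCH
Result: not a palindrome

0


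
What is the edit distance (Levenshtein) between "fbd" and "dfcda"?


Computing edit distance: "fbd" -> "dfcda"
DP table:
           d    f    c    d    a
      0    1    2    3    4    5
  f   1    1    1    2    3    4
  b   2    2    2    2    3    4
  d   3    2    3    3    2    3
Edit distance = dp[3][5] = 3

3


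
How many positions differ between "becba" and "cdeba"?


Comparing "becba" and "cdeba" position by position:
  Position 0: 'b' vs 'c' => DIFFER
  Position 1: 'e' vs 'd' => DIFFER
  Position 2: 'c' vs 'e' => DIFFER
  Position 3: 'b' vs 'b' => same
  Position 4: 'a' vs 'a' => same
Positions that differ: 3

3


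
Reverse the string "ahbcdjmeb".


Input: ahbcdjmeb
Reading characters right to left:
  Position 8: 'b'
  Position 7: 'e'
  Position 6: 'm'
  Position 5: 'j'
  Position 4: 'd'
  Position 3: 'c'
  Position 2: 'b'
  Position 1: 'h'
  Position 0: 'a'
Reversed: bemjdcbha

bemjdcbha


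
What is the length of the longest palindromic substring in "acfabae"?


Input: "acfabae"
Checking substrings for palindromes:
  [3:6] "aba" (len 3) => palindrome
Longest palindromic substring: "aba" with length 3

3


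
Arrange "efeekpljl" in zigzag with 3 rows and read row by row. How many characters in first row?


Zigzag "efeekpljl" into 3 rows:
Placing characters:
  'e' => row 0
  'f' => row 1
  'e' => row 2
  'e' => row 1
  'k' => row 0
  'p' => row 1
  'l' => row 2
  'j' => row 1
  'l' => row 0
Rows:
  Row 0: "ekl"
  Row 1: "fepj"
  Row 2: "el"
First row length: 3

3


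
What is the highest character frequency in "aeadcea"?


Input: aeadcea
Character counts:
  'a': 3
  'c': 1
  'd': 1
  'e': 2
Maximum frequency: 3

3


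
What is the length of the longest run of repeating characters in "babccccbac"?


Input: "babccccbac"
Scanning for longest run:
  Position 1 ('a'): new char, reset run to 1
  Position 2 ('b'): new char, reset run to 1
  Position 3 ('c'): new char, reset run to 1
  Position 4 ('c'): continues run of 'c', length=2
  Position 5 ('c'): continues run of 'c', length=3
  Position 6 ('c'): continues run of 'c', length=4
  Position 7 ('b'): new char, reset run to 1
  Position 8 ('a'): new char, reset run to 1
  Position 9 ('c'): new char, reset run to 1
Longest run: 'c' with length 4

4


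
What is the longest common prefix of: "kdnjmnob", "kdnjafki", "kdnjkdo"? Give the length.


Words: kdnjmnob, kdnjafki, kdnjkdo
  Position 0: all 'k' => match
  Position 1: all 'd' => match
  Position 2: all 'n' => match
  Position 3: all 'j' => match
  Position 4: ('m', 'a', 'k') => mismatch, stop
LCP = "kdnj" (length 4)

4


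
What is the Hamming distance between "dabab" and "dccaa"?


Comparing "dabab" and "dccaa" position by position:
  Position 0: 'd' vs 'd' => same
  Position 1: 'a' vs 'c' => differ
  Position 2: 'b' vs 'c' => differ
  Position 3: 'a' vs 'a' => same
  Position 4: 'b' vs 'a' => differ
Total differences (Hamming distance): 3

3


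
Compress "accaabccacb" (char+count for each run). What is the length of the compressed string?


Input: accaabccacb
Runs:
  'a' x 1 => "a1"
  'c' x 2 => "c2"
  'a' x 2 => "a2"
  'b' x 1 => "b1"
  'c' x 2 => "c2"
  'a' x 1 => "a1"
  'c' x 1 => "c1"
  'b' x 1 => "b1"
Compressed: "a1c2a2b1c2a1c1b1"
Compressed length: 16

16


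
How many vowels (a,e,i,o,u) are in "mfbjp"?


Input: mfbjp
Checking each character:
  'm' at position 0: consonant
  'f' at position 1: consonant
  'b' at position 2: consonant
  'j' at position 3: consonant
  'p' at position 4: consonant
Total vowels: 0

0


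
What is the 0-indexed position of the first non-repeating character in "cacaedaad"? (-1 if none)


Input: cacaedaad
Character frequencies:
  'a': 4
  'c': 2
  'd': 2
  'e': 1
Scanning left to right for freq == 1:
  Position 0 ('c'): freq=2, skip
  Position 1 ('a'): freq=4, skip
  Position 2 ('c'): freq=2, skip
  Position 3 ('a'): freq=4, skip
  Position 4 ('e'): unique! => answer = 4

4


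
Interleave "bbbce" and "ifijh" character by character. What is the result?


Interleaving "bbbce" and "ifijh":
  Position 0: 'b' from first, 'i' from second => "bi"
  Position 1: 'b' from first, 'f' from second => "bf"
  Position 2: 'b' from first, 'i' from second => "bi"
  Position 3: 'c' from first, 'j' from second => "cj"
  Position 4: 'e' from first, 'h' from second => "eh"
Result: bibfbicjeh

bibfbicjeh


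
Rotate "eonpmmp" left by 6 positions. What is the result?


Input: "eonpmmp", rotate left by 6
First 6 characters: "eonpmm"
Remaining characters: "p"
Concatenate remaining + first: "p" + "eonpmm" = "peonpmm"

peonpmm


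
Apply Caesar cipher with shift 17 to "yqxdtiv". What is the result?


Caesar cipher: shift "yqxdtiv" by 17
  'y' (pos 24) + 17 = pos 15 = 'p'
  'q' (pos 16) + 17 = pos 7 = 'h'
  'x' (pos 23) + 17 = pos 14 = 'o'
  'd' (pos 3) + 17 = pos 20 = 'u'
  't' (pos 19) + 17 = pos 10 = 'k'
  'i' (pos 8) + 17 = pos 25 = 'z'
  'v' (pos 21) + 17 = pos 12 = 'm'
Result: phoukzm

phoukzm


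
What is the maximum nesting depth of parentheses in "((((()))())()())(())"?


Input: "((((()))())()())(())"
Tracking depth:
  Position 0 '(': depth becomes 1
  Position 1 '(': depth becomes 2
  Position 2 '(': depth becomes 3
  Position 3 '(': depth becomes 4
  Position 4 '(': depth becomes 5
  Position 5 ')': depth becomes 4
  Position 6 ')': depth becomes 3
  Position 7 ')': depth becomes 2
  Position 8 '(': depth becomes 3
  Position 9 ')': depth becomes 2
  Position 10 ')': depth becomes 1
  Position 11 '(': depth becomes 2
  Position 12 ')': depth becomes 1
  Position 13 '(': depth becomes 2
  Position 14 ')': depth becomes 1
  Position 15 ')': depth becomes 0
  Position 16 '(': depth becomes 1
  Position 17 '(': depth becomes 2
  Position 18 ')': depth becomes 1
  Position 19 ')': depth becomes 0
Maximum depth reached: 5

5


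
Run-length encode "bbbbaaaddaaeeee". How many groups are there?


Input: bbbbaaaddaaeeee
Scanning for consecutive runs:
  Group 1: 'b' x 4 (positions 0-3)
  Group 2: 'a' x 3 (positions 4-6)
  Group 3: 'd' x 2 (positions 7-8)
  Group 4: 'a' x 2 (positions 9-10)
  Group 5: 'e' x 4 (positions 11-14)
Total groups: 5

5


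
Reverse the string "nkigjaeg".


Input: nkigjaeg
Reading characters right to left:
  Position 7: 'g'
  Position 6: 'e'
  Position 5: 'a'
  Position 4: 'j'
  Position 3: 'g'
  Position 2: 'i'
  Position 1: 'k'
  Position 0: 'n'
Reversed: geajgikn

geajgikn


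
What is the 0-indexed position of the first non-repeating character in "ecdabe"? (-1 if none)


Input: ecdabe
Character frequencies:
  'a': 1
  'b': 1
  'c': 1
  'd': 1
  'e': 2
Scanning left to right for freq == 1:
  Position 0 ('e'): freq=2, skip
  Position 1 ('c'): unique! => answer = 1

1


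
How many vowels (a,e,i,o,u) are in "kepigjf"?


Input: kepigjf
Checking each character:
  'k' at position 0: consonant
  'e' at position 1: vowel (running total: 1)
  'p' at position 2: consonant
  'i' at position 3: vowel (running total: 2)
  'g' at position 4: consonant
  'j' at position 5: consonant
  'f' at position 6: consonant
Total vowels: 2

2


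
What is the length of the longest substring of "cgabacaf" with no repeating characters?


Input: "cgabacaf"
Sliding window (track last position of each char):
  Position 0 ('c'): window [0,0] length 1 -- new best
  Position 1 ('g'): window [0,1] length 2 -- new best
  Position 2 ('a'): window [0,2] length 3 -- new best
  Position 3 ('b'): window [0,3] length 4 -- new best
  Position 4 ('a'): repeat (last at 2), move window start to 3
  Position 4 ('a'): window [3,4] length 2
  Position 5 ('c'): window [3,5] length 3
  Position 6 ('a'): repeat (last at 4), move window start to 5
  Position 6 ('a'): window [5,6] length 2
  Position 7 ('f'): window [5,7] length 3
Longest substring with no repeats: "cgab" with length 4

4


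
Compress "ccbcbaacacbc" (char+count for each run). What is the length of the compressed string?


Input: ccbcbaacacbc
Runs:
  'c' x 2 => "c2"
  'b' x 1 => "b1"
  'c' x 1 => "c1"
  'b' x 1 => "b1"
  'a' x 2 => "a2"
  'c' x 1 => "c1"
  'a' x 1 => "a1"
  'c' x 1 => "c1"
  'b' x 1 => "b1"
  'c' x 1 => "c1"
Compressed: "c2b1c1b1a2c1a1c1b1c1"
Compressed length: 20

20


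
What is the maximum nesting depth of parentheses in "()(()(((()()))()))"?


Input: "()(()(((()()))()))"
Tracking depth:
  Position 0 '(': depth becomes 1
  Position 1 ')': depth becomes 0
  Position 2 '(': depth becomes 1
  Position 3 '(': depth becomes 2
  Position 4 ')': depth becomes 1
  Position 5 '(': depth becomes 2
  Position 6 '(': depth becomes 3
  Position 7 '(': depth becomes 4
  Position 8 '(': depth becomes 5
  Position 9 ')': depth becomes 4
  Position 10 '(': depth becomes 5
  Position 11 ')': depth becomes 4
  Position 12 ')': depth becomes 3
  Position 13 ')': depth becomes 2
  Position 14 '(': depth becomes 3
  Position 15 ')': depth becomes 2
  Position 16 ')': depth becomes 1
  Position 17 ')': depth becomes 0
Maximum depth reached: 5

5


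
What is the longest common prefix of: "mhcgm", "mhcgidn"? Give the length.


Words: mhcgm, mhcgidn
  Position 0: all 'm' => match
  Position 1: all 'h' => match
  Position 2: all 'c' => match
  Position 3: all 'g' => match
  Position 4: ('m', 'i') => mismatch, stop
LCP = "mhcg" (length 4)

4


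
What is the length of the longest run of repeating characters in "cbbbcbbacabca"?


Input: "cbbbcbbacabca"
Scanning for longest run:
  Position 1 ('b'): new char, reset run to 1
  Position 2 ('b'): continues run of 'b', length=2
  Position 3 ('b'): continues run of 'b', length=3
  Position 4 ('c'): new char, reset run to 1
  Position 5 ('b'): new char, reset run to 1
  Position 6 ('b'): continues run of 'b', length=2
  Position 7 ('a'): new char, reset run to 1
  Position 8 ('c'): new char, reset run to 1
  Position 9 ('a'): new char, reset run to 1
  Position 10 ('b'): new char, reset run to 1
  Position 11 ('c'): new char, reset run to 1
  Position 12 ('a'): new char, reset run to 1
Longest run: 'b' with length 3

3


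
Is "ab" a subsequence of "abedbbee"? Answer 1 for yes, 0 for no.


Check if "ab" is a subsequence of "abedbbee"
Greedy scan:
  Position 0 ('a'): matches sub[0] = 'a'
  Position 1 ('b'): matches sub[1] = 'b'
  Position 2 ('e'): no match needed
  Position 3 ('d'): no match needed
  Position 4 ('b'): no match needed
  Position 5 ('b'): no match needed
  Position 6 ('e'): no match needed
  Position 7 ('e'): no match needed
All 2 characters matched => is a subsequence

1


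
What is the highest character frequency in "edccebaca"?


Input: edccebaca
Character counts:
  'a': 2
  'b': 1
  'c': 3
  'd': 1
  'e': 2
Maximum frequency: 3

3
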